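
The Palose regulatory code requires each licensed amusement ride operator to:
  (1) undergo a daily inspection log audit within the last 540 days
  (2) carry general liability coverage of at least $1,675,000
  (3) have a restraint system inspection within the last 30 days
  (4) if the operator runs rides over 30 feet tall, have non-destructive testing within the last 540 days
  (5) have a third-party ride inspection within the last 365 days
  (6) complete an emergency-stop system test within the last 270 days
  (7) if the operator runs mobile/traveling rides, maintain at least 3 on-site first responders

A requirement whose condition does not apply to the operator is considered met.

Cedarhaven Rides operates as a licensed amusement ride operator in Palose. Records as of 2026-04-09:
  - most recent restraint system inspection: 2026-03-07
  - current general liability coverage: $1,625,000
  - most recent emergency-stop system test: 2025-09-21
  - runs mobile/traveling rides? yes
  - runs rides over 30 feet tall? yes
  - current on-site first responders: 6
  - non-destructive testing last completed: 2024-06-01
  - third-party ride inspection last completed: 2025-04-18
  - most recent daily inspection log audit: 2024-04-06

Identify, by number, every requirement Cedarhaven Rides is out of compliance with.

1. daily inspection log audit 733 days ago vs limit 540 → not met
2. general liability coverage $1,625,000 < $1,675,000 → not met
3. restraint system inspection 33 days ago vs limit 30 → not met
4. condition 'runs rides over 30 feet tall' holds; non-destructive testing 677 days ago vs limit 540 → not met
5. third-party ride inspection 356 days ago vs limit 365 → met
6. emergency-stop system test 200 days ago vs limit 270 → met
7. condition 'runs mobile/traveling rides' holds; on-site first responders 6 ≥ 3 → met
Not met: 1, 2, 3, 4

1, 2, 3, 4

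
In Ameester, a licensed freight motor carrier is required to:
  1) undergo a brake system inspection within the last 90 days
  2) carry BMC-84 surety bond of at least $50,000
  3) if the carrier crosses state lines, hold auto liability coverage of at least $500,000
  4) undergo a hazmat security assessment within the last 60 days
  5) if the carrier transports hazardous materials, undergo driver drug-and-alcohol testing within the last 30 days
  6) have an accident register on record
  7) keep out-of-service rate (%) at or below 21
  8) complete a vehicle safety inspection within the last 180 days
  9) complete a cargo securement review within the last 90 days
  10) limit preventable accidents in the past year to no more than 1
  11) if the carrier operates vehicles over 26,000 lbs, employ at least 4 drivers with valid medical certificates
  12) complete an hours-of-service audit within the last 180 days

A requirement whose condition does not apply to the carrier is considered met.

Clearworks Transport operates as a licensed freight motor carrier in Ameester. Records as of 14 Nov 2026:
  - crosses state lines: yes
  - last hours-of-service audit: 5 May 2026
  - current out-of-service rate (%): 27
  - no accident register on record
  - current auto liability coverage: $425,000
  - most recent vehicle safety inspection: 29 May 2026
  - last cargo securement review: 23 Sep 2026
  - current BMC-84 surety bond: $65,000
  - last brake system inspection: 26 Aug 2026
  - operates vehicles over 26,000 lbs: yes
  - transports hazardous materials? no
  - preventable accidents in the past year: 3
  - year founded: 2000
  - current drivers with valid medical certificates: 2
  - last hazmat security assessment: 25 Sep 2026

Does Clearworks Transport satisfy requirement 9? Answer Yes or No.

Yes

9. cargo securement review 52 days ago vs limit 90 → met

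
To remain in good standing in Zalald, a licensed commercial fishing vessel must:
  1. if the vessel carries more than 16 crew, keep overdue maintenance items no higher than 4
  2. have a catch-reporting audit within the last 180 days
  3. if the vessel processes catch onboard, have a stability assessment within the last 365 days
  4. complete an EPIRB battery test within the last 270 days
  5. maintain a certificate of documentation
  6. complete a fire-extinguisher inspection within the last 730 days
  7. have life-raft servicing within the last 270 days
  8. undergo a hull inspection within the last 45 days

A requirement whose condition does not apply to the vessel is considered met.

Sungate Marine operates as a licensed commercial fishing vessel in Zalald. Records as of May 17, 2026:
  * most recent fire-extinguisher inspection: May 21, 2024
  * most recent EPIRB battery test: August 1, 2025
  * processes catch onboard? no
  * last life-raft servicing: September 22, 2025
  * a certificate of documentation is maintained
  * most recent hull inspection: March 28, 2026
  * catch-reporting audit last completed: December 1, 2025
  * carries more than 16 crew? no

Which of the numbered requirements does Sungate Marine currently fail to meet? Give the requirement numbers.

1. condition 'carries more than 16 crew' does not hold → requirement n/a → met
2. catch-reporting audit 167 days ago vs limit 180 → met
3. condition 'processes catch onboard' does not hold → requirement n/a → met
4. EPIRB battery test 289 days ago vs limit 270 → not met
5. certificate of documentation present → met
6. fire-extinguisher inspection 726 days ago vs limit 730 → met
7. life-raft servicing 237 days ago vs limit 270 → met
8. hull inspection 50 days ago vs limit 45 → not met
Not met: 4, 8

4, 8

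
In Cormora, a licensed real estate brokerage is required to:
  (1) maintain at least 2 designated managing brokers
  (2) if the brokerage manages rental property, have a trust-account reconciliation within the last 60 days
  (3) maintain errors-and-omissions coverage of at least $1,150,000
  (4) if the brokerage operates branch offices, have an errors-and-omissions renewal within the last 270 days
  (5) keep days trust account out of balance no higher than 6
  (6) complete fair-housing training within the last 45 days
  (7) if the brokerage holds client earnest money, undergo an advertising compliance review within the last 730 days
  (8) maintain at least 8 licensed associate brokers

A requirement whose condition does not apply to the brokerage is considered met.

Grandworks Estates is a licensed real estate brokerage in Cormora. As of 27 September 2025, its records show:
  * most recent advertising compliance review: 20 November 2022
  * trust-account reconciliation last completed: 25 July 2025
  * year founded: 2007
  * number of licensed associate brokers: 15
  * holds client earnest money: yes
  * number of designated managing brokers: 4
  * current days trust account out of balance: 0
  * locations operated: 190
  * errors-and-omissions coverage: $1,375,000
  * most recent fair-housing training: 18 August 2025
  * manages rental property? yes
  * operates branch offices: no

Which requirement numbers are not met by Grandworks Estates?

2, 7

1. designated managing brokers 4 ≥ 2 → met
2. condition 'manages rental property' holds; trust-account reconciliation 64 days ago vs limit 60 → not met
3. errors-and-omissions coverage $1,375,000 ≥ $1,150,000 → met
4. condition 'operates branch offices' does not hold → requirement n/a → met
5. days trust account out of balance 0 ≤ 6 → met
6. fair-housing training 40 days ago vs limit 45 → met
7. condition 'holds client earnest money' holds; advertising compliance review 1042 days ago vs limit 730 → not met
8. licensed associate brokers 15 ≥ 8 → met
Not met: 2, 7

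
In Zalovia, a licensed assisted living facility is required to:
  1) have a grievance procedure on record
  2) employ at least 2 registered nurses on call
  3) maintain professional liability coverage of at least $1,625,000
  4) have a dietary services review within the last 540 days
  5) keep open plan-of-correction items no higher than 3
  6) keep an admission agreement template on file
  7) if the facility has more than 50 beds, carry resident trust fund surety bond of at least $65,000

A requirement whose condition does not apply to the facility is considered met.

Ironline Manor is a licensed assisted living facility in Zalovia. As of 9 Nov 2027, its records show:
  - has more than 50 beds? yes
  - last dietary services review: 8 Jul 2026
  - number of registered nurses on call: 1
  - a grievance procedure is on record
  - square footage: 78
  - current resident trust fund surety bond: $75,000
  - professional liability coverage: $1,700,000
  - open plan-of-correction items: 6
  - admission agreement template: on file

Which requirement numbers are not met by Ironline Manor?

2, 5

1. grievance procedure present → met
2. registered nurses on call 1 < 2 → not met
3. professional liability coverage $1,700,000 ≥ $1,625,000 → met
4. dietary services review 489 days ago vs limit 540 → met
5. open plan-of-correction items 6 > 3 → not met
6. admission agreement template present → met
7. condition 'has more than 50 beds' holds; resident trust fund surety bond $75,000 ≥ $65,000 → met
Not met: 2, 5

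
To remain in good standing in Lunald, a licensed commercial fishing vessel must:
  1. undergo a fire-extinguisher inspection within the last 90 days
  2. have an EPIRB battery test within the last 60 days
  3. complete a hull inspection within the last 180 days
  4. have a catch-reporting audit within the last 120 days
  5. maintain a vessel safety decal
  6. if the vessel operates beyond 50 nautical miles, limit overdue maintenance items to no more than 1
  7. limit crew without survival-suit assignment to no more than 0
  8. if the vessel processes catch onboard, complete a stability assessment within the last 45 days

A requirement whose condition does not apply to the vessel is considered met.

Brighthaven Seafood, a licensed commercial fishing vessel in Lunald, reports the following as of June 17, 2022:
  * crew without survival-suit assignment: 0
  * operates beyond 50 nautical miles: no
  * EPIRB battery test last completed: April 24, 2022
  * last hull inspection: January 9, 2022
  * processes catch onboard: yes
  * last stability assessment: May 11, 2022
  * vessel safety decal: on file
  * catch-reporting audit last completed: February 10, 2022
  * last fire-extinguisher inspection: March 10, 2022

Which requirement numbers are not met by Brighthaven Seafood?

1. fire-extinguisher inspection 99 days ago vs limit 90 → not met
2. EPIRB battery test 54 days ago vs limit 60 → met
3. hull inspection 159 days ago vs limit 180 → met
4. catch-reporting audit 127 days ago vs limit 120 → not met
5. vessel safety decal present → met
6. condition 'operates beyond 50 nautical miles' does not hold → requirement n/a → met
7. crew without survival-suit assignment 0 ≤ 0 → met
8. condition 'processes catch onboard' holds; stability assessment 37 days ago vs limit 45 → met
Not met: 1, 4

1, 4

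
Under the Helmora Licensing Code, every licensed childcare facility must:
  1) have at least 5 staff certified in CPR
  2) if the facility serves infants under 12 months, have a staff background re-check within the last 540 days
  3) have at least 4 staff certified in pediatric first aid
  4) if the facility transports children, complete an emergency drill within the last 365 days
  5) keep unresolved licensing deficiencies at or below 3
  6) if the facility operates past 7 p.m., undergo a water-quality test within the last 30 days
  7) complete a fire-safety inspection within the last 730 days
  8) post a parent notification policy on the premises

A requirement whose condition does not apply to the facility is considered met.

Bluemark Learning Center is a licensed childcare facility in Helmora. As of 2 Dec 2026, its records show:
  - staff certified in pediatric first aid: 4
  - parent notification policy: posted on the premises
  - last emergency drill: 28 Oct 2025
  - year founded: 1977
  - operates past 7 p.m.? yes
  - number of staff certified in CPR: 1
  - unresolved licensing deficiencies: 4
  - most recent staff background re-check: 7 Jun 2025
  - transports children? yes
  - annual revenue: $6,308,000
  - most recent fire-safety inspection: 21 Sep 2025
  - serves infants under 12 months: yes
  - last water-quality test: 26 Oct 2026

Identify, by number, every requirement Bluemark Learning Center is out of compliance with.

1. staff certified in CPR 1 < 5 → not met
2. condition 'serves infants under 12 months' holds; staff background re-check 543 days ago vs limit 540 → not met
3. staff certified in pediatric first aid 4 ≥ 4 → met
4. condition 'transports children' holds; emergency drill 400 days ago vs limit 365 → not met
5. unresolved licensing deficiencies 4 > 3 → not met
6. condition 'operates past 7 p.m.' holds; water-quality test 37 days ago vs limit 30 → not met
7. fire-safety inspection 437 days ago vs limit 730 → met
8. parent notification policy present → met
Not met: 1, 2, 4, 5, 6

1, 2, 4, 5, 6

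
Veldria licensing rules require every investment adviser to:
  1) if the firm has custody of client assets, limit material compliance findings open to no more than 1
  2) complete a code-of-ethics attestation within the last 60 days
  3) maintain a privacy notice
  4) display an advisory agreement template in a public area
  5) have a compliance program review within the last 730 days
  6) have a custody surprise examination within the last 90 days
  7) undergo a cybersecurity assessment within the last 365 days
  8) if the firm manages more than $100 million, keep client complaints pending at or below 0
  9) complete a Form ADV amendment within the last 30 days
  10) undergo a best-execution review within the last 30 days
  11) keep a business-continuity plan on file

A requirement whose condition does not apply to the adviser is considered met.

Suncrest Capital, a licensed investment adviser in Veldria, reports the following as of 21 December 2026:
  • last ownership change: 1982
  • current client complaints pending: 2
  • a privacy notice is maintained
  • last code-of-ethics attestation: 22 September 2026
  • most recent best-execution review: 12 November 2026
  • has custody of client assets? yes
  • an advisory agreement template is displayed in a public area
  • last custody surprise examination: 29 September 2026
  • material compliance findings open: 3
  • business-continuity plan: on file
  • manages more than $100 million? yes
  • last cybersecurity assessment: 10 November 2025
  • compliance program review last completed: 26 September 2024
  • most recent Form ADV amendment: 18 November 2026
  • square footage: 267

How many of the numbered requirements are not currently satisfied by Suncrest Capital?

7

1. condition 'has custody of client assets' holds; material compliance findings open 3 > 1 → not met
2. code-of-ethics attestation 90 days ago vs limit 60 → not met
3. privacy notice present → met
4. advisory agreement template present → met
5. compliance program review 816 days ago vs limit 730 → not met
6. custody surprise examination 83 days ago vs limit 90 → met
7. cybersecurity assessment 406 days ago vs limit 365 → not met
8. condition 'manages more than $100 million' holds; client complaints pending 2 > 0 → not met
9. Form ADV amendment 33 days ago vs limit 30 → not met
10. best-execution review 39 days ago vs limit 30 → not met
11. business-continuity plan present → met
Not met: 7 of 11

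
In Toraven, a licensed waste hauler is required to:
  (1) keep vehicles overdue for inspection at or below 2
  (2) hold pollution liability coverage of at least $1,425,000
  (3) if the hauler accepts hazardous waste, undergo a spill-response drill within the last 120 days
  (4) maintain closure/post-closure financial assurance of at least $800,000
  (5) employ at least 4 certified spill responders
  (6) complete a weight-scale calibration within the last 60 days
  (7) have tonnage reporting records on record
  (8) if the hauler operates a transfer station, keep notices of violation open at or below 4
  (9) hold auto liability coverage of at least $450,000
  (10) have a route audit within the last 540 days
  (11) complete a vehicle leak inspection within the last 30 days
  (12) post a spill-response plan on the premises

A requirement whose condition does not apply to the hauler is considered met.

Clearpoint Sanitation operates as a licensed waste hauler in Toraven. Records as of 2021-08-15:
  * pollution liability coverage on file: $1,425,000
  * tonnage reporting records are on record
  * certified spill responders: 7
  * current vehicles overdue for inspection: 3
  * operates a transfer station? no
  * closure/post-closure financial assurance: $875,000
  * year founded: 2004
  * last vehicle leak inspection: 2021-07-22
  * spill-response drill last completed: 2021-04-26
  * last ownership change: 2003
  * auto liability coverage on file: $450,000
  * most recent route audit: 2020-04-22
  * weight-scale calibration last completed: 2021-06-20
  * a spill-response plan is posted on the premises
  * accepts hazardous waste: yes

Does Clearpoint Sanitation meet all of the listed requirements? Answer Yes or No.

No

1. vehicles overdue for inspection 3 > 2 → not met
2. pollution liability coverage $1,425,000 ≥ $1,425,000 → met
3. condition 'accepts hazardous waste' holds; spill-response drill 111 days ago vs limit 120 → met
4. closure/post-closure financial assurance $875,000 ≥ $800,000 → met
5. certified spill responders 7 ≥ 4 → met
6. weight-scale calibration 56 days ago vs limit 60 → met
7. tonnage reporting records present → met
8. condition 'operates a transfer station' does not hold → requirement n/a → met
9. auto liability coverage $450,000 ≥ $450,000 → met
10. route audit 480 days ago vs limit 540 → met
11. vehicle leak inspection 24 days ago vs limit 30 → met
12. spill-response plan present → met
Not met: 1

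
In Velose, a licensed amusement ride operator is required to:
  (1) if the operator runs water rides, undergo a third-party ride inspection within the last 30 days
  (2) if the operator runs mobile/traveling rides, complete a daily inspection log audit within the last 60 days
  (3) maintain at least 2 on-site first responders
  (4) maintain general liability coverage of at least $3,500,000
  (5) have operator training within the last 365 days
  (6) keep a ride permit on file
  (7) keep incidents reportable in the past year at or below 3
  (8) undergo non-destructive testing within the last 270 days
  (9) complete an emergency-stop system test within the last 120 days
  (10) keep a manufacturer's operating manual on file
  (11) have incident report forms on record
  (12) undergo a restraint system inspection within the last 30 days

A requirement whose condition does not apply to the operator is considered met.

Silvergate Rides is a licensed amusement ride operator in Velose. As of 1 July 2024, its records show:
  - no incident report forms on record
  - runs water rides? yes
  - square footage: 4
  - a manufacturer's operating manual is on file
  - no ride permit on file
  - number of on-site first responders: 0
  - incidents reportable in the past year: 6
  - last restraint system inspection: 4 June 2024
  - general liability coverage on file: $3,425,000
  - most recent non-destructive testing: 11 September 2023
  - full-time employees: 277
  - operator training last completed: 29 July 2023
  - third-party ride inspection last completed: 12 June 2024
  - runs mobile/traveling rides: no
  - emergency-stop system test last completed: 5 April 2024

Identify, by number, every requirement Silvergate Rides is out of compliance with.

3, 4, 6, 7, 8, 11

1. condition 'runs water rides' holds; third-party ride inspection 19 days ago vs limit 30 → met
2. condition 'runs mobile/traveling rides' does not hold → requirement n/a → met
3. on-site first responders 0 < 2 → not met
4. general liability coverage $3,425,000 < $3,500,000 → not met
5. operator training 338 days ago vs limit 365 → met
6. ride permit absent → not met
7. incidents reportable in the past year 6 > 3 → not met
8. non-destructive testing 294 days ago vs limit 270 → not met
9. emergency-stop system test 87 days ago vs limit 120 → met
10. manufacturer's operating manual present → met
11. incident report forms absent → not met
12. restraint system inspection 27 days ago vs limit 30 → met
Not met: 3, 4, 6, 7, 8, 11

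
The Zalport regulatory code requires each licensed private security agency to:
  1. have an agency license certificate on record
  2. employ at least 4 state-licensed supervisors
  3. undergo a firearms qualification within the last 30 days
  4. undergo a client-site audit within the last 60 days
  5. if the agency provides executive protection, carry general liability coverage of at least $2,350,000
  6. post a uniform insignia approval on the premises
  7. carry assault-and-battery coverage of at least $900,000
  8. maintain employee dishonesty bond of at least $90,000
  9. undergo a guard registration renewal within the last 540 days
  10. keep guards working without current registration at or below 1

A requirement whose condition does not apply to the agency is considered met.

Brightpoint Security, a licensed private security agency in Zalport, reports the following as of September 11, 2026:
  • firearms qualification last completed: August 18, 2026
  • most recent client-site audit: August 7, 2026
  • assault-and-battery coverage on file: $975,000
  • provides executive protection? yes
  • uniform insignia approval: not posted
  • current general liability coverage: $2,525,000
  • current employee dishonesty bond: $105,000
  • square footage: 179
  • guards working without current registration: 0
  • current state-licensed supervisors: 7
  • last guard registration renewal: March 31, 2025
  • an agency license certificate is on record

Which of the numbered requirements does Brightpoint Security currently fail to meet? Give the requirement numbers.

1. agency license certificate present → met
2. state-licensed supervisors 7 ≥ 4 → met
3. firearms qualification 24 days ago vs limit 30 → met
4. client-site audit 35 days ago vs limit 60 → met
5. condition 'provides executive protection' holds; general liability coverage $2,525,000 ≥ $2,350,000 → met
6. uniform insignia approval absent → not met
7. assault-and-battery coverage $975,000 ≥ $900,000 → met
8. employee dishonesty bond $105,000 ≥ $90,000 → met
9. guard registration renewal 529 days ago vs limit 540 → met
10. guards working without current registration 0 ≤ 1 → met
Not met: 6

6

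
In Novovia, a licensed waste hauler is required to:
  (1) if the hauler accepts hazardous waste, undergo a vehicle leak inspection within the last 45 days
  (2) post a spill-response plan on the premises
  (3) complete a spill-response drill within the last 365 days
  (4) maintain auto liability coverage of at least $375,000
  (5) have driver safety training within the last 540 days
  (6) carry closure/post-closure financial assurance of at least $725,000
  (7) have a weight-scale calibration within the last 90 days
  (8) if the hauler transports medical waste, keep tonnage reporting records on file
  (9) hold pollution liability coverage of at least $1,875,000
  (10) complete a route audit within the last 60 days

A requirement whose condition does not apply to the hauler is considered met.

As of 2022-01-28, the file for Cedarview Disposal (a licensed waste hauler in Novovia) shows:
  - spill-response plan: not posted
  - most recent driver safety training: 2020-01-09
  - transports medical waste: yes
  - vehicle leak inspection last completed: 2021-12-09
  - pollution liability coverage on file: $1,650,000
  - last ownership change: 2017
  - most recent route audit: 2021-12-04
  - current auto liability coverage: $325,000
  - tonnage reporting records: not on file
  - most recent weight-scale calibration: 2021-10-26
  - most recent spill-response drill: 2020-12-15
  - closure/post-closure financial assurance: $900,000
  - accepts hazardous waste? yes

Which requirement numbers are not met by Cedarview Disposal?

1, 2, 3, 4, 5, 7, 8, 9

1. condition 'accepts hazardous waste' holds; vehicle leak inspection 50 days ago vs limit 45 → not met
2. spill-response plan absent → not met
3. spill-response drill 409 days ago vs limit 365 → not met
4. auto liability coverage $325,000 < $375,000 → not met
5. driver safety training 750 days ago vs limit 540 → not met
6. closure/post-closure financial assurance $900,000 ≥ $725,000 → met
7. weight-scale calibration 94 days ago vs limit 90 → not met
8. condition 'transports medical waste' holds; tonnage reporting records absent → not met
9. pollution liability coverage $1,650,000 < $1,875,000 → not met
10. route audit 55 days ago vs limit 60 → met
Not met: 1, 2, 3, 4, 5, 7, 8, 9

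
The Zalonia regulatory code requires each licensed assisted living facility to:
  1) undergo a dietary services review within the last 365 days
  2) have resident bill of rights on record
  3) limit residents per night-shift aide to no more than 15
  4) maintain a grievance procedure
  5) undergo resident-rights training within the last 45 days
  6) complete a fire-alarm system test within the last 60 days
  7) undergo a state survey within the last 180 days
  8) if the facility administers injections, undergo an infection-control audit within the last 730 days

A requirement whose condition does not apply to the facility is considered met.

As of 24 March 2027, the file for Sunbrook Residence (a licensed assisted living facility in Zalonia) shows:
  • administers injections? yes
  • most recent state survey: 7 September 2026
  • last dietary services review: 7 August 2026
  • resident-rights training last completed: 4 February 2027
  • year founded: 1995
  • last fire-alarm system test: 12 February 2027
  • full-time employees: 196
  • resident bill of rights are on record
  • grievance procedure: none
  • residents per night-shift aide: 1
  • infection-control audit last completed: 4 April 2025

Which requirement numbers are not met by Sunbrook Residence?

1. dietary services review 229 days ago vs limit 365 → met
2. resident bill of rights present → met
3. residents per night-shift aide 1 ≤ 15 → met
4. grievance procedure absent → not met
5. resident-rights training 48 days ago vs limit 45 → not met
6. fire-alarm system test 40 days ago vs limit 60 → met
7. state survey 198 days ago vs limit 180 → not met
8. condition 'administers injections' holds; infection-control audit 719 days ago vs limit 730 → met
Not met: 4, 5, 7

4, 5, 7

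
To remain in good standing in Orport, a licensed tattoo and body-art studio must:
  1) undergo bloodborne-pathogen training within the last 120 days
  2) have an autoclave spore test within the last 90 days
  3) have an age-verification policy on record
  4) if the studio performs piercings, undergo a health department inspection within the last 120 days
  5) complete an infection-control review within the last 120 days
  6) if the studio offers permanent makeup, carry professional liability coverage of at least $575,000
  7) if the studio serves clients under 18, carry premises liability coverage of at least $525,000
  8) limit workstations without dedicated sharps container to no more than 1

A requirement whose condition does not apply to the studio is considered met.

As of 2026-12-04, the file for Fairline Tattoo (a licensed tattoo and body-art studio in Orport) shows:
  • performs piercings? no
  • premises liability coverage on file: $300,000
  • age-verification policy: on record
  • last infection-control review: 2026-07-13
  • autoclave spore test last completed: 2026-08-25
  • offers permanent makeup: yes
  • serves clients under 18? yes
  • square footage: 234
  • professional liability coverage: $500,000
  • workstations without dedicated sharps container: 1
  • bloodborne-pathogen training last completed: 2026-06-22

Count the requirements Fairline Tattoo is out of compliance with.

5

1. bloodborne-pathogen training 165 days ago vs limit 120 → not met
2. autoclave spore test 101 days ago vs limit 90 → not met
3. age-verification policy present → met
4. condition 'performs piercings' does not hold → requirement n/a → met
5. infection-control review 144 days ago vs limit 120 → not met
6. condition 'offers permanent makeup' holds; professional liability coverage $500,000 < $575,000 → not met
7. condition 'serves clients under 18' holds; premises liability coverage $300,000 < $525,000 → not met
8. workstations without dedicated sharps container 1 ≤ 1 → met
Not met: 5 of 8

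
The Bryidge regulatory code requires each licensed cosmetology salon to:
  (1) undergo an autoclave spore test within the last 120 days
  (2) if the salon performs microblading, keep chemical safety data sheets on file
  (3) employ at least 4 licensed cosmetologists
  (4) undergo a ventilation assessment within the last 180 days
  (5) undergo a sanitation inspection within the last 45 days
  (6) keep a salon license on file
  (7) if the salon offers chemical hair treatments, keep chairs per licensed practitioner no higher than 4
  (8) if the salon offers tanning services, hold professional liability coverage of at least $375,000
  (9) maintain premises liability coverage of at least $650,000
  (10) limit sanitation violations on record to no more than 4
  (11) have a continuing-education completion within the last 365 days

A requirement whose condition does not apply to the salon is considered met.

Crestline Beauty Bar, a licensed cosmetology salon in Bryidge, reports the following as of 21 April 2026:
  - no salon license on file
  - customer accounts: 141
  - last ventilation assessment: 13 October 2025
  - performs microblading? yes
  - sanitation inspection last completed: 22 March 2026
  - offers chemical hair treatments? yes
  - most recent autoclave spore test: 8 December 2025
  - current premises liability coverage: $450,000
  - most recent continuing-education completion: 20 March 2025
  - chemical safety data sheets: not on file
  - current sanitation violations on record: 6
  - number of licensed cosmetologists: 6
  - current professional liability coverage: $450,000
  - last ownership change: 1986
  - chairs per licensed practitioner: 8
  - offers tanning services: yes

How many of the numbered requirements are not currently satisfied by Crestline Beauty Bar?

1. autoclave spore test 134 days ago vs limit 120 → not met
2. condition 'performs microblading' holds; chemical safety data sheets absent → not met
3. licensed cosmetologists 6 ≥ 4 → met
4. ventilation assessment 190 days ago vs limit 180 → not met
5. sanitation inspection 30 days ago vs limit 45 → met
6. salon license absent → not met
7. condition 'offers chemical hair treatments' holds; chairs per licensed practitioner 8 > 4 → not met
8. condition 'offers tanning services' holds; professional liability coverage $450,000 ≥ $375,000 → met
9. premises liability coverage $450,000 < $650,000 → not met
10. sanitation violations on record 6 > 4 → not met
11. continuing-education completion 397 days ago vs limit 365 → not met
Not met: 8 of 11

8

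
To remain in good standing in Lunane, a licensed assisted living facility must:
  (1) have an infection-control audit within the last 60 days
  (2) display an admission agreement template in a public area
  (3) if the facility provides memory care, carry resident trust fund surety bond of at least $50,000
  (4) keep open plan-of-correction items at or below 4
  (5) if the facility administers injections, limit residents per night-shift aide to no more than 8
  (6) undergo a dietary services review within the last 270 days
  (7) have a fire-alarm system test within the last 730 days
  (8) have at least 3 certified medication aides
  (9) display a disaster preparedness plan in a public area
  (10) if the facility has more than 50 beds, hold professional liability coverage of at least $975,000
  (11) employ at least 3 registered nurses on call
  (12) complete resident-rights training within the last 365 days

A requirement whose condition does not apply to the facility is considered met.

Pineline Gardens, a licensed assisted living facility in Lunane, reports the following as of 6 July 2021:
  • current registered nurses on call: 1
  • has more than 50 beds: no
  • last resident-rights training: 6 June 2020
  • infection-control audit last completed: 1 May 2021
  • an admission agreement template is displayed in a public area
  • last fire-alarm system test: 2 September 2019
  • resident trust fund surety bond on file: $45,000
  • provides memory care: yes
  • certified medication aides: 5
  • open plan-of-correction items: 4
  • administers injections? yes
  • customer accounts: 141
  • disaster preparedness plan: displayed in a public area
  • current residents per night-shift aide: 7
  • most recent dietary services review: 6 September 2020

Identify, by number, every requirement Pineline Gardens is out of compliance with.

1, 3, 6, 11, 12

1. infection-control audit 66 days ago vs limit 60 → not met
2. admission agreement template present → met
3. condition 'provides memory care' holds; resident trust fund surety bond $45,000 < $50,000 → not met
4. open plan-of-correction items 4 ≤ 4 → met
5. condition 'administers injections' holds; residents per night-shift aide 7 ≤ 8 → met
6. dietary services review 303 days ago vs limit 270 → not met
7. fire-alarm system test 673 days ago vs limit 730 → met
8. certified medication aides 5 ≥ 3 → met
9. disaster preparedness plan present → met
10. condition 'has more than 50 beds' does not hold → requirement n/a → met
11. registered nurses on call 1 < 3 → not met
12. resident-rights training 395 days ago vs limit 365 → not met
Not met: 1, 3, 6, 11, 12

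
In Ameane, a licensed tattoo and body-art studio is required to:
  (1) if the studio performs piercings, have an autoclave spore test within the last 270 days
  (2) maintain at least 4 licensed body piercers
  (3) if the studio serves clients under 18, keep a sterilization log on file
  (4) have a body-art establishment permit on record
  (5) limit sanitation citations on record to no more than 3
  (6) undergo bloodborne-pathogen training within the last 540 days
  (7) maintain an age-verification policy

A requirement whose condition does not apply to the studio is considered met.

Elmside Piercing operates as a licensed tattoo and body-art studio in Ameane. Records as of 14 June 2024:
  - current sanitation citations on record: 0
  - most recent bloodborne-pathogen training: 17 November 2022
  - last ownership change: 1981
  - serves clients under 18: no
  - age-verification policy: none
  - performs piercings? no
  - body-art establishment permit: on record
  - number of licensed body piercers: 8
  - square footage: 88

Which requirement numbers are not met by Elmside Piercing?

6, 7

1. condition 'performs piercings' does not hold → requirement n/a → met
2. licensed body piercers 8 ≥ 4 → met
3. condition 'serves clients under 18' does not hold → requirement n/a → met
4. body-art establishment permit present → met
5. sanitation citations on record 0 ≤ 3 → met
6. bloodborne-pathogen training 575 days ago vs limit 540 → not met
7. age-verification policy absent → not met
Not met: 6, 7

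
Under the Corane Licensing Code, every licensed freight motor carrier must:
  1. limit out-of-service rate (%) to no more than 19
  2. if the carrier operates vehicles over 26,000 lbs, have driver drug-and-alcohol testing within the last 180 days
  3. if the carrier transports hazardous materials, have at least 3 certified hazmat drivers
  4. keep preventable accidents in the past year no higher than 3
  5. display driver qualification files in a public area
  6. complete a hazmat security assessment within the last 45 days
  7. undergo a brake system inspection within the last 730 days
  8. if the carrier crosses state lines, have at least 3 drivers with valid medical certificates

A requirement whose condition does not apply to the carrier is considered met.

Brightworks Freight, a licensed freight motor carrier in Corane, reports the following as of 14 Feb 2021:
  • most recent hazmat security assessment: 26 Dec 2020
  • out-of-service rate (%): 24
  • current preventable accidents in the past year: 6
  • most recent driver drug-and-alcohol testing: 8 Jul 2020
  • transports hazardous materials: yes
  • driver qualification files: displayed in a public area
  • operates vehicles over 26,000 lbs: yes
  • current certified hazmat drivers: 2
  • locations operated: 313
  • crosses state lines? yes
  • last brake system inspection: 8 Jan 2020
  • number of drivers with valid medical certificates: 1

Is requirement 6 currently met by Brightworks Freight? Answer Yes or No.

No

6. hazmat security assessment 50 days ago vs limit 45 → not met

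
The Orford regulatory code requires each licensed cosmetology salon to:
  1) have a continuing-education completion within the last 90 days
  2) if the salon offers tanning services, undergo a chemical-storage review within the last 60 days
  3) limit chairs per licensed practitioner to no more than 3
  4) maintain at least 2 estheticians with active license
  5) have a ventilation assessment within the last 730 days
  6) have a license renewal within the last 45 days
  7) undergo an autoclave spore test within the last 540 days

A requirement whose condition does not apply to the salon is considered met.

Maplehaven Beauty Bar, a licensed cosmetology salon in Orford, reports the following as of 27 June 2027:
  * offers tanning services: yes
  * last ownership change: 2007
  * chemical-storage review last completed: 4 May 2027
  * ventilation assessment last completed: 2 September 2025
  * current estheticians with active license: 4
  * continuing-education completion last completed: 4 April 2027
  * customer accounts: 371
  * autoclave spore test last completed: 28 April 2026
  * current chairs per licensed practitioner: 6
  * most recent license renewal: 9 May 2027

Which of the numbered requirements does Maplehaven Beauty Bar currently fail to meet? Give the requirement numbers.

1. continuing-education completion 84 days ago vs limit 90 → met
2. condition 'offers tanning services' holds; chemical-storage review 54 days ago vs limit 60 → met
3. chairs per licensed practitioner 6 > 3 → not met
4. estheticians with active license 4 ≥ 2 → met
5. ventilation assessment 663 days ago vs limit 730 → met
6. license renewal 49 days ago vs limit 45 → not met
7. autoclave spore test 425 days ago vs limit 540 → met
Not met: 3, 6

3, 6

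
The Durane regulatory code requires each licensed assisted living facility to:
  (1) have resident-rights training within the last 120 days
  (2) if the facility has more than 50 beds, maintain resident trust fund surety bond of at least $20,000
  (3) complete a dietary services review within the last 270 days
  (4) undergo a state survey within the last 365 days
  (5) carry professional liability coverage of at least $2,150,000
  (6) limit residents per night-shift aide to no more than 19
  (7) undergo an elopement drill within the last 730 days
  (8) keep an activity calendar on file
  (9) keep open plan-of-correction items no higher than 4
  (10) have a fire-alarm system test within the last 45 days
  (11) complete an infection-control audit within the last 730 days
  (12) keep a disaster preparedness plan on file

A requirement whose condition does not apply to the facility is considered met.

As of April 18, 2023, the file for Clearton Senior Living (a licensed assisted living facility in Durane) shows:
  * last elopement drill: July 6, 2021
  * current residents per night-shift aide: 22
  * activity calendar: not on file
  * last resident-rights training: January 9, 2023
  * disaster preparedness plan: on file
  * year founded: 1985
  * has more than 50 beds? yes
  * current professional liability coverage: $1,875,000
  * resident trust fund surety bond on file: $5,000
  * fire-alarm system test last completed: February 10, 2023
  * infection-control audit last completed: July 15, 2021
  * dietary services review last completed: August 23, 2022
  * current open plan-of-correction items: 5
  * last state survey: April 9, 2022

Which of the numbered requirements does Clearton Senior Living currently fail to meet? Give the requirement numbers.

1. resident-rights training 99 days ago vs limit 120 → met
2. condition 'has more than 50 beds' holds; resident trust fund surety bond $5,000 < $20,000 → not met
3. dietary services review 238 days ago vs limit 270 → met
4. state survey 374 days ago vs limit 365 → not met
5. professional liability coverage $1,875,000 < $2,150,000 → not met
6. residents per night-shift aide 22 > 19 → not met
7. elopement drill 651 days ago vs limit 730 → met
8. activity calendar absent → not met
9. open plan-of-correction items 5 > 4 → not met
10. fire-alarm system test 67 days ago vs limit 45 → not met
11. infection-control audit 642 days ago vs limit 730 → met
12. disaster preparedness plan present → met
Not met: 2, 4, 5, 6, 8, 9, 10

2, 4, 5, 6, 8, 9, 10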